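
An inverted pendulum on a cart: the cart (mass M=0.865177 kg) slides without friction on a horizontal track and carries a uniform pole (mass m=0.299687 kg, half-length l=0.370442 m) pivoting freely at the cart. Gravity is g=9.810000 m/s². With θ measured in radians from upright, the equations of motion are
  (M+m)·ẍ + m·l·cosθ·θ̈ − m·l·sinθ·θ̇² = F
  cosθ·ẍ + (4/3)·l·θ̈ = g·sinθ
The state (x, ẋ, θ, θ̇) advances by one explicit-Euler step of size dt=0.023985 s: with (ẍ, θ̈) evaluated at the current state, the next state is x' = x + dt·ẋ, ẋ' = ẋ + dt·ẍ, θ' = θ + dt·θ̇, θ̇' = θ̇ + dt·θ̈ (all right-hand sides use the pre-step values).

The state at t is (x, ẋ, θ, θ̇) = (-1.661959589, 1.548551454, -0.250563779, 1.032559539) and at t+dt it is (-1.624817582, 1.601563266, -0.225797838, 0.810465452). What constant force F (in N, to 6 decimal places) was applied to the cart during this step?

F = 1.608058 N

ẍ = (ẋ'−ẋ)/dt = (1.601563266−1.548551454)/0.023985 = 2.210207
θ̈ = (θ̇'−θ̇)/dt = (0.810465452−1.032559539)/0.023985 = -9.259708
sinθ=-0.247950, cosθ=0.968773
F = (M+m)·ẍ + m·l·cosθ·θ̈ − m·l·sinθ·θ̇² = 2.574590 + -0.995881 − -0.029348 = 1.608058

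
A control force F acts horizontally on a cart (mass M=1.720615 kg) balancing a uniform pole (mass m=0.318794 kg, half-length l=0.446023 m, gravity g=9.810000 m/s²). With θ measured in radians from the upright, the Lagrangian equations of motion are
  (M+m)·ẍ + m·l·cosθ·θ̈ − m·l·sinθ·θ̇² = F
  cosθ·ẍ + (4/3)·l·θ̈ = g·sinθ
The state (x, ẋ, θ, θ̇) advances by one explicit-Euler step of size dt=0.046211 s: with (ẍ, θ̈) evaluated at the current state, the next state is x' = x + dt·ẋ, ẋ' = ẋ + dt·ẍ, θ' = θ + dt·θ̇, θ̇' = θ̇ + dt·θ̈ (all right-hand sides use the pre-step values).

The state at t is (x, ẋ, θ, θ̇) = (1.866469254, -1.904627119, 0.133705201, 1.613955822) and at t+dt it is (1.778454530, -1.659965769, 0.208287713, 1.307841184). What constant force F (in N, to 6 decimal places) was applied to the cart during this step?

ẍ = (ẋ'−ẋ)/dt = (-1.659965769−-1.904627119)/0.046211 = 5.294440
θ̈ = (θ̇'−θ̇)/dt = (1.307841184−1.613955822)/0.046211 = -6.624281
sinθ=0.133307, cosθ=0.991075
F = (M+m)·ẍ + m·l·cosθ·θ̈ − m·l·sinθ·θ̇² = 10.797528 + -0.933496 − 0.049375 = 9.814657

F = 9.814657 N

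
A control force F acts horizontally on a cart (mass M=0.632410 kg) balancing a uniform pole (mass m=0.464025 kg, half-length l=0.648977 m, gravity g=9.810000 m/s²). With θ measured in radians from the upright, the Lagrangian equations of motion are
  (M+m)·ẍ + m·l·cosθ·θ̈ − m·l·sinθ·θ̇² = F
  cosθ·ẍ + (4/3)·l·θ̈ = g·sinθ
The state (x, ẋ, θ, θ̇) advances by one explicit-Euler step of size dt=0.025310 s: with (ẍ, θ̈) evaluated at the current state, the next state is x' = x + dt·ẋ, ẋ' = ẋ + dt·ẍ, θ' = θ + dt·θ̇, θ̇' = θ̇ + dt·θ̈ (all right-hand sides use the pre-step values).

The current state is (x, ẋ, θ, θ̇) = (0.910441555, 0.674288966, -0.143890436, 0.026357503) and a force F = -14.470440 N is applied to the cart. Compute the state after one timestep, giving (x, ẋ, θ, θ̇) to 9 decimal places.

(0.927507809, 0.205789806, -0.143223328, 0.521044472)

sinθ=-0.143394421, cosθ=0.989665620
temp = (F + m·l·θ̇²·sinθ)/(M+m) = (-14.470440 + -0.000029999)/1.096435 = -13.197745420
θ̈ = (g·sinθ − cosθ·temp)/(l·(4/3 − m·cos²θ/(M+m))) = 19.545119283
ẍ = temp − m·l·θ̈·cosθ/(M+m) = -18.510436988
Euler: x'=0.910441555+0.025310·0.674288966=0.927507809, ẋ'=0.674288966+0.025310·-18.510436988=0.205789806
       θ'=-0.143890436+0.025310·0.026357503=-0.143223328, θ̇'=0.026357503+0.025310·19.545119283=0.521044472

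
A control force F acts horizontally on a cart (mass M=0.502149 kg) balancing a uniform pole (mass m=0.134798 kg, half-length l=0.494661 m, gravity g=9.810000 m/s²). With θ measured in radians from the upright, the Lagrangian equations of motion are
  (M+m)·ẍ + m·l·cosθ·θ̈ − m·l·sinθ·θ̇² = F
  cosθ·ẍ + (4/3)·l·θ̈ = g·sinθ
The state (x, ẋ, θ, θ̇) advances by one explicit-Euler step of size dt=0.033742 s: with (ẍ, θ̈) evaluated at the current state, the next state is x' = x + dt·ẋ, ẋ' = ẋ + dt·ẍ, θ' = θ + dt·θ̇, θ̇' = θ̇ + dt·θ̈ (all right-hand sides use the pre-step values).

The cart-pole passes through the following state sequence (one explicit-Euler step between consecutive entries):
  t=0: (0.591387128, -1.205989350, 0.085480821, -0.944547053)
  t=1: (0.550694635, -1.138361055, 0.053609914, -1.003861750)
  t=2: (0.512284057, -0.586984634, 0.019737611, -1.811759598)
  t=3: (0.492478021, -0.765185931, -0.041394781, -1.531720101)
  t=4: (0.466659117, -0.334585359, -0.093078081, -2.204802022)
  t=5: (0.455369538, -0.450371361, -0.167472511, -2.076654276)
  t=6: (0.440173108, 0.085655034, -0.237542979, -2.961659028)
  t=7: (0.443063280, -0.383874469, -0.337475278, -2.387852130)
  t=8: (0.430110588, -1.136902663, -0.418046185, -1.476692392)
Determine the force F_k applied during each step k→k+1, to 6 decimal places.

F_0 = 1.154752 N
F_1 = 8.810485 N
F_2 = -2.814929 N
F_3 = 6.805939 N
F_4 = -1.903420 N
F_5 = 8.442056 N
F_6 = -7.623581 N
F_7 = -12.389987 N

step 0→1:
  ẍ = (ẋ'−ẋ)/dt = (-1.138361055−-1.205989350)/0.033742 = 2.004276
  θ̈ = (θ̇'−θ̇)/dt = (-1.003861750−-0.944547053)/0.033742 = -1.757889
  sinθ=0.085377, cosθ=0.996349
  F = (M+m)·ẍ + m·l·cosθ·θ̈ − m·l·sinθ·θ̇² = 1.276618 + -0.116787 − 0.005079 = 1.154752
step 1→2:
  ẍ = (ẋ'−ẋ)/dt = (-0.586984634−-1.138361055)/0.033742 = 16.340953
  θ̈ = (θ̇'−θ̇)/dt = (-1.811759598−-1.003861750)/0.033742 = -23.943389
  sinθ=0.053584, cosθ=0.998563
  F = (M+m)·ẍ + m·l·cosθ·θ̈ − m·l·sinθ·θ̇² = 10.408321 + -1.594235 − 0.003601 = 8.810485
step 2→3:
  ẍ = (ẋ'−ẋ)/dt = (-0.765185931−-0.586984634)/0.033742 = -5.281290
  θ̈ = (θ̇'−θ̇)/dt = (-1.531720101−-1.811759598)/0.033742 = 8.299434
  sinθ=0.019736, cosθ=0.999805
  F = (M+m)·ẍ + m·l·cosθ·θ̈ − m·l·sinθ·θ̇² = -3.363902 + 0.553293 − 0.004320 = -2.814929
step 3→4:
  ẍ = (ẋ'−ẋ)/dt = (-0.334585359−-0.765185931)/0.033742 = 12.761560
  θ̈ = (θ̇'−θ̇)/dt = (-2.204802022−-1.531720101)/0.033742 = -19.947896
  sinθ=-0.041383, cosθ=0.999143
  F = (M+m)·ẍ + m·l·cosθ·θ̈ − m·l·sinθ·θ̇² = 8.128438 + -1.328973 − -0.006474 = 6.805939
step 4→5:
  ẍ = (ẋ'−ẋ)/dt = (-0.450371361−-0.334585359)/0.033742 = -3.431510
  θ̈ = (θ̇'−θ̇)/dt = (-2.076654276−-2.204802022)/0.033742 = 3.797870
  sinθ=-0.092944, cosθ=0.995671
  F = (M+m)·ẍ + m·l·cosθ·θ̈ − m·l·sinθ·θ̇² = -2.185690 + 0.252143 − -0.030127 = -1.903420
step 5→6:
  ẍ = (ẋ'−ẋ)/dt = (0.085655034−-0.450371361)/0.033742 = 15.886029
  θ̈ = (θ̇'−θ̇)/dt = (-2.961659028−-2.076654276)/0.033742 = -26.228580
  sinθ=-0.166691, cosθ=0.986009
  F = (M+m)·ẍ + m·l·cosθ·θ̈ − m·l·sinθ·θ̇² = 10.118559 + -1.724435 − -0.047933 = 8.442056
step 6→7:
  ẍ = (ẋ'−ẋ)/dt = (-0.383874469−0.085655034)/0.033742 = -13.915284
  θ̈ = (θ̇'−θ̇)/dt = (-2.387852130−-2.961659028)/0.033742 = 17.005717
  sinθ=-0.235315, cosθ=0.971919
  F = (M+m)·ẍ + m·l·cosθ·θ̈ − m·l·sinθ·θ̇² = -8.863298 + 1.102088 − -0.137629 = -7.623581
step 7→8:
  ẍ = (ẋ'−ẋ)/dt = (-1.136902663−-0.383874469)/0.033742 = -22.317237
  θ̈ = (θ̇'−θ̇)/dt = (-1.476692392−-2.387852130)/0.033742 = 27.003726
  sinθ=-0.331106, cosθ=0.943594
  F = (M+m)·ẍ + m·l·cosθ·θ̈ − m·l·sinθ·θ̇² = -14.214897 + 1.699025 − -0.125885 = -12.389987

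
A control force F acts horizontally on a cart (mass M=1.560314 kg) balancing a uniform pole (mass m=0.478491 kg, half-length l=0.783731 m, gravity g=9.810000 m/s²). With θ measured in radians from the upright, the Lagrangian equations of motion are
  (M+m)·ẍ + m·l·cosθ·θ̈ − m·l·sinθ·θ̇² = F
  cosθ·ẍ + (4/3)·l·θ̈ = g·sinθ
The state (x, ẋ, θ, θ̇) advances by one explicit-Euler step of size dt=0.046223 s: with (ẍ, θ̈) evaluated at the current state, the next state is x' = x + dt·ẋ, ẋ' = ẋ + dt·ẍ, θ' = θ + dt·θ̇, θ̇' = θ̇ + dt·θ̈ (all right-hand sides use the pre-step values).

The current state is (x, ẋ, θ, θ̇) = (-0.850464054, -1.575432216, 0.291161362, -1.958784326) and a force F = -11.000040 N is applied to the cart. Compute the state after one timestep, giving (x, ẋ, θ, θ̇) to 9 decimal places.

sinθ=0.287064900, cosθ=0.957911135
temp = (F + m·l·θ̇²·sinθ)/(M+m) = (-11.000040 + 0.413041922)/2.038805 = -5.192746770
θ̈ = (g·sinθ − cosθ·temp)/(l·(4/3 − m·cos²θ/(M+m))) = 8.891035470
ẍ = temp − m·l·θ̈·cosθ/(M+m) = -6.759291044
Euler: x'=-0.850464054+0.046223·-1.575432216=-0.923285257, ẋ'=-1.575432216+0.046223·-6.759291044=-1.887866926
       θ'=0.291161362+0.046223·-1.958784326=0.200620474, θ̇'=-1.958784326+0.046223·8.891035470=-1.547813993

(-0.923285257, -1.887866926, 0.200620474, -1.547813993)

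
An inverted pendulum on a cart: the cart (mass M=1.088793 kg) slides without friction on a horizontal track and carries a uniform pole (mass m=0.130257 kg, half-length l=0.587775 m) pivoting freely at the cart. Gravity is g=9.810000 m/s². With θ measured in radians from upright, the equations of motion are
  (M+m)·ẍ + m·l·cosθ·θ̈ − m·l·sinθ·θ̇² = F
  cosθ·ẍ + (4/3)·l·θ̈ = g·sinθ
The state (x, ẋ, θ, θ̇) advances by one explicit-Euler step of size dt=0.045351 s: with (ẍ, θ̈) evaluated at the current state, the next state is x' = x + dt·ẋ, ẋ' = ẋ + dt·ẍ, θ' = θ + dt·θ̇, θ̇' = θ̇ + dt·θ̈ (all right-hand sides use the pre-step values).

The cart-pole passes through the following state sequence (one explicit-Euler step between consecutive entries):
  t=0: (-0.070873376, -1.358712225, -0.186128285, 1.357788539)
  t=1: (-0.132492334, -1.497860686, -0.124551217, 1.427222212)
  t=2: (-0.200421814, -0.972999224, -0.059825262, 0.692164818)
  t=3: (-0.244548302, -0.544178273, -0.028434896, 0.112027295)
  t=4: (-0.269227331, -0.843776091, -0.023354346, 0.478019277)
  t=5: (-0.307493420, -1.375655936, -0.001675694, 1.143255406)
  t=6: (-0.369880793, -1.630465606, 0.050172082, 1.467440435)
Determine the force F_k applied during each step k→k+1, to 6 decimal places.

F_0 = -3.599043 N
F_1 = 12.896510 N
F_2 = 10.551404 N
F_3 = -7.435642 N
F_4 = -13.173950 N
F_5 = -6.301911 N

step 0→1:
  ẍ = (ẋ'−ẋ)/dt = (-1.497860686−-1.358712225)/0.045351 = -3.068256
  θ̈ = (θ̇'−θ̇)/dt = (1.427222212−1.357788539)/0.045351 = 1.531028
  sinθ=-0.185055, cosθ=0.982728
  F = (M+m)·ẍ + m·l·cosθ·θ̈ − m·l·sinθ·θ̇² = -3.740357 + 0.115194 − -0.026120 = -3.599043
step 1→2:
  ẍ = (ẋ'−ẋ)/dt = (-0.972999224−-1.497860686)/0.045351 = 11.573316
  θ̈ = (θ̇'−θ̇)/dt = (0.692164818−1.427222212)/0.045351 = -16.208185
  sinθ=-0.124229, cosθ=0.992254
  F = (M+m)·ẍ + m·l·cosθ·θ̈ − m·l·sinθ·θ̇² = 14.108451 + -1.231315 − -0.019374 = 12.896510
step 2→3:
  ẍ = (ẋ'−ẋ)/dt = (-0.544178273−-0.972999224)/0.045351 = 9.455601
  θ̈ = (θ̇'−θ̇)/dt = (0.112027295−0.692164818)/0.045351 = -12.792166
  sinθ=-0.059790, cosθ=0.998211
  F = (M+m)·ẍ + m·l·cosθ·θ̈ − m·l·sinθ·θ̇² = 11.526850 + -0.977639 − -0.002193 = 10.551404
step 3→4:
  ẍ = (ẋ'−ẋ)/dt = (-0.843776091−-0.544178273)/0.045351 = -6.606201
  θ̈ = (θ̇'−θ̇)/dt = (0.478019277−0.112027295)/0.045351 = 8.070208
  sinθ=-0.028431, cosθ=0.999596
  F = (M+m)·ẍ + m·l·cosθ·θ̈ − m·l·sinθ·θ̇² = -8.053289 + 0.617620 − -0.000027 = -7.435642
step 4→5:
  ẍ = (ẋ'−ẋ)/dt = (-1.375655936−-0.843776091)/0.045351 = -11.728073
  θ̈ = (θ̇'−θ̇)/dt = (1.143255406−0.478019277)/0.045351 = 14.668610
  sinθ=-0.023352, cosθ=0.999727
  F = (M+m)·ẍ + m·l·cosθ·θ̈ − m·l·sinθ·θ̇² = -14.297108 + 1.122749 − -0.000409 = -13.173950
step 5→6:
  ẍ = (ẋ'−ẋ)/dt = (-1.630465606−-1.375655936)/0.045351 = -5.618612
  θ̈ = (θ̇'−θ̇)/dt = (1.467440435−1.143255406)/0.045351 = 7.148355
  sinθ=-0.001676, cosθ=0.999999
  F = (M+m)·ẍ + m·l·cosθ·θ̈ − m·l·sinθ·θ̇² = -6.849369 + 0.547290 − -0.000168 = -6.301911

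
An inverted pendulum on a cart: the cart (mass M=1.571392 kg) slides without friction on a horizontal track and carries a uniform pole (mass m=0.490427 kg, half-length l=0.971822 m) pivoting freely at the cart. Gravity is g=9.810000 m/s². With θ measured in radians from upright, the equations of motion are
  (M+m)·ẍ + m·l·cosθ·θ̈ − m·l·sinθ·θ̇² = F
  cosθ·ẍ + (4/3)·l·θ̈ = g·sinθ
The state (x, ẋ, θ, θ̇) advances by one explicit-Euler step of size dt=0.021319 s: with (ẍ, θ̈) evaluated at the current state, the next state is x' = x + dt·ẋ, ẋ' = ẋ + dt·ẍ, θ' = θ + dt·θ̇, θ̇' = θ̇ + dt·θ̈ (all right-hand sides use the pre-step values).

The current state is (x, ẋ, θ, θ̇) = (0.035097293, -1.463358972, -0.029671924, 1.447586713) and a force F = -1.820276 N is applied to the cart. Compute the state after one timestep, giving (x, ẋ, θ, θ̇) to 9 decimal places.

(0.003899943, -1.485289244, 0.001189177, 1.459715447)

sinθ=-0.029667570, cosθ=0.999559821
temp = (F + m·l·θ̇²·sinθ)/(M+m) = (-1.820276 + -0.029630041)/2.061819 = -0.897220387
θ̈ = (g·sinθ − cosθ·temp)/(l·(4/3 − m·cos²θ/(M+m))) = 0.568916658
ẍ = temp − m·l·θ̈·cosθ/(M+m) = -1.028672630
Euler: x'=0.035097293+0.021319·-1.463358972=0.003899943, ẋ'=-1.463358972+0.021319·-1.028672630=-1.485289244
       θ'=-0.029671924+0.021319·1.447586713=0.001189177, θ̇'=1.447586713+0.021319·0.568916658=1.459715447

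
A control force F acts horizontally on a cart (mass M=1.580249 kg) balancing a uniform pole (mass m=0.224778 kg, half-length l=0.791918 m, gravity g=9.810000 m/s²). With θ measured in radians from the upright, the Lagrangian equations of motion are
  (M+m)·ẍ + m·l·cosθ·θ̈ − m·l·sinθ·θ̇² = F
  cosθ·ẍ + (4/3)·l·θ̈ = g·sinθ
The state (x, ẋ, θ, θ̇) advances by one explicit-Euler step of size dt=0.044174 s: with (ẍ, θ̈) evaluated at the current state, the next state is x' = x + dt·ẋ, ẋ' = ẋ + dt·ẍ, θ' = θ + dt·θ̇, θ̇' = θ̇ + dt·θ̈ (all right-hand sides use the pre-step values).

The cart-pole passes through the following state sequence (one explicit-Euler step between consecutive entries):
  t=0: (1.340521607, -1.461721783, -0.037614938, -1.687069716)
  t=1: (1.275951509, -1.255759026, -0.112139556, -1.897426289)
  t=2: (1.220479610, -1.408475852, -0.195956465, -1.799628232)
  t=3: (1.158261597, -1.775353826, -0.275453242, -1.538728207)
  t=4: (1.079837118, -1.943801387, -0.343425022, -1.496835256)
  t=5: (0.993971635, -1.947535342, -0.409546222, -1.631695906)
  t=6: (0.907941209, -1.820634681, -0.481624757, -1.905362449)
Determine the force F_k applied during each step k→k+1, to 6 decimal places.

step 0→1:
  ẍ = (ẋ'−ẋ)/dt = (-1.255759026−-1.461721783)/0.044174 = 4.662534
  θ̈ = (θ̇'−θ̇)/dt = (-1.897426289−-1.687069716)/0.044174 = -4.762000
  sinθ=-0.037606, cosθ=0.999293
  F = (M+m)·ẍ + m·l·cosθ·θ̈ − m·l·sinθ·θ̇² = 8.415999 + -0.847064 − -0.019053 = 7.587988
step 1→2:
  ẍ = (ẋ'−ẋ)/dt = (-1.408475852−-1.255759026)/0.044174 = -3.457165
  θ̈ = (θ̇'−θ̇)/dt = (-1.799628232−-1.897426289)/0.044174 = 2.213928
  sinθ=-0.111905, cosθ=0.993719
  F = (M+m)·ẍ + m·l·cosθ·θ̈ − m·l·sinθ·θ̇² = -6.240277 + 0.391617 − -0.071715 = -5.776945
step 2→3:
  ẍ = (ẋ'−ẋ)/dt = (-1.775353826−-1.408475852)/0.044174 = -8.305292
  θ̈ = (θ̇'−θ̇)/dt = (-1.538728207−-1.799628232)/0.044174 = 5.906190
  sinθ=-0.194705, cosθ=0.980862
  F = (M+m)·ẍ + m·l·cosθ·θ̈ − m·l·sinθ·θ̇² = -14.991277 + 1.031215 − -0.112247 = -13.847814
step 3→4:
  ẍ = (ẋ'−ẋ)/dt = (-1.943801387−-1.775353826)/0.044174 = -3.813274
  θ̈ = (θ̇'−θ̇)/dt = (-1.496835256−-1.538728207)/0.044174 = 0.948362
  sinθ=-0.271983, cosθ=0.962302
  F = (M+m)·ẍ + m·l·cosθ·θ̈ − m·l·sinθ·θ̇² = -6.883062 + 0.162450 − -0.114630 = -6.605982
step 4→5:
  ẍ = (ẋ'−ẋ)/dt = (-1.947535342−-1.943801387)/0.044174 = -0.084528
  θ̈ = (θ̇'−θ̇)/dt = (-1.631695906−-1.496835256)/0.044174 = -3.052942
  sinθ=-0.336714, cosθ=0.941607
  F = (M+m)·ẍ + m·l·cosθ·θ̈ − m·l·sinθ·θ̇² = -0.152576 + -0.511708 − -0.134290 = -0.529994
step 5→6:
  ẍ = (ẋ'−ẋ)/dt = (-1.820634681−-1.947535342)/0.044174 = 2.872746
  θ̈ = (θ̇'−θ̇)/dt = (-1.905362449−-1.631695906)/0.044174 = -6.195195
  sinθ=-0.398193, cosθ=0.917302
  F = (M+m)·ẍ + m·l·cosθ·θ̈ − m·l·sinθ·θ̇² = 5.185383 + -1.011582 − -0.188715 = 4.362516

F_0 = 7.587988 N
F_1 = -5.776945 N
F_2 = -13.847814 N
F_3 = -6.605982 N
F_4 = -0.529994 N
F_5 = 4.362516 N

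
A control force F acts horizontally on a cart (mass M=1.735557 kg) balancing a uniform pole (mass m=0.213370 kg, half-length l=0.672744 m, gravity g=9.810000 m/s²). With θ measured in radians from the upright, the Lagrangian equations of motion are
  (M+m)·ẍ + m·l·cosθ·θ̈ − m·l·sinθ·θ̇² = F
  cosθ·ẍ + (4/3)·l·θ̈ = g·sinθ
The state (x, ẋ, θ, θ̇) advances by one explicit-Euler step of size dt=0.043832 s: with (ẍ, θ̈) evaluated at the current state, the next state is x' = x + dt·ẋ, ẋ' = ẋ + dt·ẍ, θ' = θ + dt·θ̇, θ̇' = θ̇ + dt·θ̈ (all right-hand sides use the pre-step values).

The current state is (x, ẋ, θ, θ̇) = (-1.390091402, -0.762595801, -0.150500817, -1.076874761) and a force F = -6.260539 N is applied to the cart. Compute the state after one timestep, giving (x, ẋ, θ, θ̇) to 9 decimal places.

(-1.423517501, -0.910604725, -0.197702392, -0.985607796)

sinθ=-0.149933307, cosθ=0.988696113
temp = (F + m·l·θ̇²·sinθ)/(M+m) = (-6.260539 + -0.024958111)/1.948927 = -3.225106487
θ̈ = (g·sinθ − cosθ·temp)/(l·(4/3 − m·cos²θ/(M+m))) = 2.082199425
ẍ = temp − m·l·θ̈·cosθ/(M+m) = -3.376732169
Euler: x'=-1.390091402+0.043832·-0.762595801=-1.423517501, ẋ'=-0.762595801+0.043832·-3.376732169=-0.910604725
       θ'=-0.150500817+0.043832·-1.076874761=-0.197702392, θ̇'=-1.076874761+0.043832·2.082199425=-0.985607796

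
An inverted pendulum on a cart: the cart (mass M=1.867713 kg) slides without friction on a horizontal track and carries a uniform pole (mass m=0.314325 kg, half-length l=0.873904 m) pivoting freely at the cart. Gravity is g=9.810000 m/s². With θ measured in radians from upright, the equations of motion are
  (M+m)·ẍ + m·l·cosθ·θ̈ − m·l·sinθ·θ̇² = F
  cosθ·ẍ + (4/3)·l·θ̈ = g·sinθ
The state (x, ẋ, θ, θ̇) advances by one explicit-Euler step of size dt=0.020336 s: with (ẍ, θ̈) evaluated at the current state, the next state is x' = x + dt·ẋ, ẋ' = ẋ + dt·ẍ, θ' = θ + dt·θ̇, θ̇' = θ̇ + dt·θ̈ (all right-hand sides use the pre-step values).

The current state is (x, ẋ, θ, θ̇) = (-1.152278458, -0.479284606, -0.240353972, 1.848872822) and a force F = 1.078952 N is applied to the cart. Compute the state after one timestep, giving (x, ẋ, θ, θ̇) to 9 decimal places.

(-1.162025190, -0.464858818, -0.202755294, 1.796092037)

sinθ=-0.238046438, cosθ=0.971253774
temp = (F + m·l·θ̇²·sinθ)/(M+m) = (1.078952 + -0.223521043)/2.182038 = 0.392033025
θ̈ = (g·sinθ − cosθ·temp)/(l·(4/3 − m·cos²θ/(M+m))) = -2.595435902
ẍ = temp − m·l·θ̈·cosθ/(M+m) = 0.709371966
Euler: x'=-1.152278458+0.020336·-0.479284606=-1.162025190, ẋ'=-0.479284606+0.020336·0.709371966=-0.464858818
       θ'=-0.240353972+0.020336·1.848872822=-0.202755294, θ̇'=1.848872822+0.020336·-2.595435902=1.796092037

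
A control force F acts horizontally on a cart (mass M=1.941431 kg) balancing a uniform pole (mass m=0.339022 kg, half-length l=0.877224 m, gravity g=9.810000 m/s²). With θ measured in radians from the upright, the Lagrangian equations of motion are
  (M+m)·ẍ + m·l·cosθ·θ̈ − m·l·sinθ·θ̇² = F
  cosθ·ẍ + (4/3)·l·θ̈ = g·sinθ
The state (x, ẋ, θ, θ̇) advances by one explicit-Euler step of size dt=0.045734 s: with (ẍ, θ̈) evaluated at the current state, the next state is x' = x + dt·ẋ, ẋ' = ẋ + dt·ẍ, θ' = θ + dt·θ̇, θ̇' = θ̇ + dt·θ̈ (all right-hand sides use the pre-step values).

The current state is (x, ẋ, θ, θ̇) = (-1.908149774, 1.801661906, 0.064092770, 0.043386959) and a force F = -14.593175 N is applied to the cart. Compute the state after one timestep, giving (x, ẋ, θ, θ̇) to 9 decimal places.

(-1.825752568, 1.468846063, 0.066077029, 0.351918245)

sinθ=0.064048898, cosθ=0.997946761
temp = (F + m·l·θ̇²·sinθ)/(M+m) = (-14.593175 + 0.000035857)/2.280453 = -6.399228199
θ̈ = (g·sinθ − cosθ·temp)/(l·(4/3 − m·cos²θ/(M+m))) = 6.746212579
ẍ = temp − m·l·θ̈·cosθ/(M+m) = -7.277208265
Euler: x'=-1.908149774+0.045734·1.801661906=-1.825752568, ẋ'=1.801661906+0.045734·-7.277208265=1.468846063
       θ'=0.064092770+0.045734·0.043386959=0.066077029, θ̇'=0.043386959+0.045734·6.746212579=0.351918245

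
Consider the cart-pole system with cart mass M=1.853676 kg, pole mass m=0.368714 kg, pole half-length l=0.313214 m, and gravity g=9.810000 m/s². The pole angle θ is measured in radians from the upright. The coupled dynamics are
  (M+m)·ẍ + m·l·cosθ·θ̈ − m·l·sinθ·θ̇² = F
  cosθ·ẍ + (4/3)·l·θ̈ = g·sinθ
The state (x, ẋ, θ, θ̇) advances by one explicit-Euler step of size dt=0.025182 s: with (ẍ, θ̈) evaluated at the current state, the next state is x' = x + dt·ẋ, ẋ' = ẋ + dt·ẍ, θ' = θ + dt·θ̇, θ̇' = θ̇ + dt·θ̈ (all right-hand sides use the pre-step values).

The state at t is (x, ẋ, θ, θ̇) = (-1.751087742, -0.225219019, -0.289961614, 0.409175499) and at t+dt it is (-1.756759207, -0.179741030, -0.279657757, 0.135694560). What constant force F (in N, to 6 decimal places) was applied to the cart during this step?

ẍ = (ẋ'−ẋ)/dt = (-0.179741030−-0.225219019)/0.025182 = 1.805972
θ̈ = (θ̇'−θ̇)/dt = (0.135694560−0.409175499)/0.025182 = -10.860175
sinθ=-0.285915, cosθ=0.958255
F = (M+m)·ẍ + m·l·cosθ·θ̈ − m·l·sinθ·θ̇² = 4.013574 + -1.201846 − -0.005528 = 2.817257

F = 2.817257 N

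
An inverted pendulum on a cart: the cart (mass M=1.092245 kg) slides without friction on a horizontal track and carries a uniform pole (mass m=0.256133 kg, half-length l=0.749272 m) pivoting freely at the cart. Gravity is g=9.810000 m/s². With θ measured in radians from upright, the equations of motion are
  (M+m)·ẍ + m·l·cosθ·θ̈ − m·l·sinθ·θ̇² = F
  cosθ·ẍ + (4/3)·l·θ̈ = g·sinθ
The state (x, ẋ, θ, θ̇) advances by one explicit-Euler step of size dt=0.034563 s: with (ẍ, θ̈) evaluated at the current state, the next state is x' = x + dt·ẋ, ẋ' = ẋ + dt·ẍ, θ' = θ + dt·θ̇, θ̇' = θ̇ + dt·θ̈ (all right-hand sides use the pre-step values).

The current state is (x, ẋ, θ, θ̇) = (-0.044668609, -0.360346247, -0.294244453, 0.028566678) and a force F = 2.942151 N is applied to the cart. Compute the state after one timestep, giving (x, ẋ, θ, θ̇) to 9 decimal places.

(-0.057123256, -0.258194744, -0.293257103, -0.167719033)

sinθ=-0.290016858, cosθ=0.957021537
temp = (F + m·l·θ̇²·sinθ)/(M+m) = (2.942151 + -0.000045420)/1.348378 = 2.181959050
θ̈ = (g·sinθ − cosθ·temp)/(l·(4/3 − m·cos²θ/(M+m))) = -5.679070421
ẍ = temp − m·l·θ̈·cosθ/(M+m) = 2.955516097
Euler: x'=-0.044668609+0.034563·-0.360346247=-0.057123256, ẋ'=-0.360346247+0.034563·2.955516097=-0.258194744
       θ'=-0.294244453+0.034563·0.028566678=-0.293257103, θ̇'=0.028566678+0.034563·-5.679070421=-0.167719033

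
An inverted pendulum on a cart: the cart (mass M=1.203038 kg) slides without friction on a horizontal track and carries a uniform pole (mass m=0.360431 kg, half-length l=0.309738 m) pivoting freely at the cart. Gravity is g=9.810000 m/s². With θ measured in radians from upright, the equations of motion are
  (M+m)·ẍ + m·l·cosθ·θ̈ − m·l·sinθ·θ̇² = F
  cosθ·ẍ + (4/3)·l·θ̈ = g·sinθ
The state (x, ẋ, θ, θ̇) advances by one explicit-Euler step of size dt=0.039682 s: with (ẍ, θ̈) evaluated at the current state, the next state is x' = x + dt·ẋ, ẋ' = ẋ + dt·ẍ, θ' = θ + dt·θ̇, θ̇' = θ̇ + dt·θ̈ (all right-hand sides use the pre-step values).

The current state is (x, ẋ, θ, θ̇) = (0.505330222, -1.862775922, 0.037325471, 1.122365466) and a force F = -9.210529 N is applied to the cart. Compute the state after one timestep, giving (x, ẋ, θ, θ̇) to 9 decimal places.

(0.431411548, -2.148204449, 0.081863177, 1.848196063)

sinθ=0.037316805, cosθ=0.999303485
temp = (F + m·l·θ̇²·sinθ)/(M+m) = (-9.210529 + 0.005247950)/1.563469 = -5.887728538
θ̈ = (g·sinθ − cosθ·temp)/(l·(4/3 − m·cos²θ/(M+m))) = 18.291179812
ẍ = temp − m·l·θ̈·cosθ/(M+m) = -7.192896707
Euler: x'=0.505330222+0.039682·-1.862775922=0.431411548, ẋ'=-1.862775922+0.039682·-7.192896707=-2.148204449
       θ'=0.037325471+0.039682·1.122365466=0.081863177, θ̇'=1.122365466+0.039682·18.291179812=1.848196063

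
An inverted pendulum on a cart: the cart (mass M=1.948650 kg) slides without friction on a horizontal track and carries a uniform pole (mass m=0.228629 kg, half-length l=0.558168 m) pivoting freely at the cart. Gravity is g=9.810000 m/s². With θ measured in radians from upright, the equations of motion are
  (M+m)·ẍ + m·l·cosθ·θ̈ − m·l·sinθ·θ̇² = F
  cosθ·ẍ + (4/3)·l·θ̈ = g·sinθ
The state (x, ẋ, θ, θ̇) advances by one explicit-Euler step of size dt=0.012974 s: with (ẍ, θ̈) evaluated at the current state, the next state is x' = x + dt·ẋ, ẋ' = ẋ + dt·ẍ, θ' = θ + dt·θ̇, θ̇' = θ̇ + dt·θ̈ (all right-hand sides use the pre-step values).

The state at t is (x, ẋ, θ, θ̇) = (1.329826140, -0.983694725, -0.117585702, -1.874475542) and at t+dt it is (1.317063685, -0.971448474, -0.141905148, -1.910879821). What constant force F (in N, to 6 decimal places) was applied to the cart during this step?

ẍ = (ẋ'−ẋ)/dt = (-0.971448474−-0.983694725)/0.012974 = 0.943907
θ̈ = (θ̇'−θ̇)/dt = (-1.910879821−-1.874475542)/0.012974 = -2.805941
sinθ=-0.117315, cosθ=0.993095
F = (M+m)·ẍ + m·l·cosθ·θ̈ − m·l·sinθ·θ̇² = 2.055149 + -0.355603 − -0.052603 = 1.752149

F = 1.752149 N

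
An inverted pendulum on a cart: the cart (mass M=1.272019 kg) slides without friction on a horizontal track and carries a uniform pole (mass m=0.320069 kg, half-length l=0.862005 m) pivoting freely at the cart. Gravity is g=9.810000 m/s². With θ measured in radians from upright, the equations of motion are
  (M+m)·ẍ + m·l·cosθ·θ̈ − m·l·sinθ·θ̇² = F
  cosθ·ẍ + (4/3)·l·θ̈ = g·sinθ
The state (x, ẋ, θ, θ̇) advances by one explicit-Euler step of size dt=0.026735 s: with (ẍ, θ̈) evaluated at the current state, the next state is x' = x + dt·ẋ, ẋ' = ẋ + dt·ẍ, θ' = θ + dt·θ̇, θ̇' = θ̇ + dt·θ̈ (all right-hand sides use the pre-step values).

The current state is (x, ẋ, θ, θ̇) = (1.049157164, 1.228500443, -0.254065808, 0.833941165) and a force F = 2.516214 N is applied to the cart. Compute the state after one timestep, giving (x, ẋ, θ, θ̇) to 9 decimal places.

(1.082001123, 1.287963338, -0.231770391, 0.726511316)

sinθ=-0.251341315, cosθ=0.967898519
temp = (F + m·l·θ̇²·sinθ)/(M+m) = (2.516214 + -0.048226762)/1.592088 = 1.550157553
θ̈ = (g·sinθ − cosθ·temp)/(l·(4/3 − m·cos²θ/(M+m))) = -4.018322394
ẍ = temp − m·l·θ̈·cosθ/(M+m) = 2.224159160
Euler: x'=1.049157164+0.026735·1.228500443=1.082001123, ẋ'=1.228500443+0.026735·2.224159160=1.287963338
       θ'=-0.254065808+0.026735·0.833941165=-0.231770391, θ̇'=0.833941165+0.026735·-4.018322394=0.726511316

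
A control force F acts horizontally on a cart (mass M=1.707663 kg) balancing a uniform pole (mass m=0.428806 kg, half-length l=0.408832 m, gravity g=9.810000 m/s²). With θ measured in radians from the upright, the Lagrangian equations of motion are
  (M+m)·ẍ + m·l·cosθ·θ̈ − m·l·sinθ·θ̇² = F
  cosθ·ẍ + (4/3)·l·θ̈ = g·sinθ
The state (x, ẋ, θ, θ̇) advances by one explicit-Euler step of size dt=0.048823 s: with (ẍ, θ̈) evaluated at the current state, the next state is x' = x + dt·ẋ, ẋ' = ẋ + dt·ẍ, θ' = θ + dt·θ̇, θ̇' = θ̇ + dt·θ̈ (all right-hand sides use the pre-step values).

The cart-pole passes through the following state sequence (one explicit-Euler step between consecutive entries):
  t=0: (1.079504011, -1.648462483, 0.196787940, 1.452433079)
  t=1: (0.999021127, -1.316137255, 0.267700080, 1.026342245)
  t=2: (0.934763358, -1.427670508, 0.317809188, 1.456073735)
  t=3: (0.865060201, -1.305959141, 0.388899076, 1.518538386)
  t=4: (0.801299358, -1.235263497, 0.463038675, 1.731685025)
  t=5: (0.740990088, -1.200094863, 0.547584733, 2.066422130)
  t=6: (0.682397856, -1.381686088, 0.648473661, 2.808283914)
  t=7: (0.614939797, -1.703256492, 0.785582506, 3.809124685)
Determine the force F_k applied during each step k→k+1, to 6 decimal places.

step 0→1:
  ẍ = (ẋ'−ẋ)/dt = (-1.316137255−-1.648462483)/0.048823 = 6.806735
  θ̈ = (θ̇'−θ̇)/dt = (1.026342245−1.452433079)/0.048823 = -8.727256
  sinθ=0.195520, cosθ=0.980700
  F = (M+m)·ẍ + m·l·cosθ·θ̈ − m·l·sinθ·θ̇² = 14.542379 + -1.500443 − 0.072309 = 12.969627
step 1→2:
  ẍ = (ẋ'−ẋ)/dt = (-1.427670508−-1.316137255)/0.048823 = -2.284441
  θ̈ = (θ̇'−θ̇)/dt = (1.456073735−1.026342245)/0.048823 = 8.801825
  sinθ=0.264514, cosθ=0.964382
  F = (M+m)·ẍ + m·l·cosθ·θ̈ − m·l·sinθ·θ̇² = -4.880637 + 1.488084 − 0.048847 = -3.441400
step 2→3:
  ẍ = (ẋ'−ẋ)/dt = (-1.305959141−-1.427670508)/0.048823 = 2.492910
  θ̈ = (θ̇'−θ̇)/dt = (1.518538386−1.456073735)/0.048823 = 1.279410
  sinθ=0.312486, cosθ=0.949922
  F = (M+m)·ẍ + m·l·cosθ·θ̈ − m·l·sinθ·θ̇² = 5.326026 + 0.213061 − 0.116146 = 5.422941
step 3→4:
  ẍ = (ẋ'−ẋ)/dt = (-1.235263497−-1.305959141)/0.048823 = 1.447999
  θ̈ = (θ̇'−θ̇)/dt = (1.731685025−1.518538386)/0.048823 = 4.365701
  sinθ=0.379170, cosθ=0.925327
  F = (M+m)·ẍ + m·l·cosθ·θ̈ − m·l·sinθ·θ̇² = 3.093604 + 0.708199 − 0.153282 = 3.648521
step 4→5:
  ẍ = (ẋ'−ẋ)/dt = (-1.200094863−-1.235263497)/0.048823 = 0.720329
  θ̈ = (θ̇'−θ̇)/dt = (2.066422130−1.731685025)/0.048823 = 6.856136
  sinθ=0.446669, cosθ=0.894699
  F = (M+m)·ẍ + m·l·cosθ·θ̈ − m·l·sinθ·θ̇² = 1.538961 + 1.075381 − 0.234817 = 2.379525
step 5→6:
  ẍ = (ẋ'−ẋ)/dt = (-1.381686088−-1.200094863)/0.048823 = -3.719379
  θ̈ = (θ̇'−θ̇)/dt = (2.808283914−2.066422130)/0.048823 = 15.194924
  sinθ=0.520627, cosθ=0.853784
  F = (M+m)·ẍ + m·l·cosθ·θ̈ − m·l·sinθ·θ̇² = -7.946337 + 2.274325 − 0.389736 = -6.061748
step 6→7:
  ẍ = (ẋ'−ẋ)/dt = (-1.703256492−-1.381686088)/0.048823 = -6.586453
  θ̈ = (θ̇'−θ̇)/dt = (3.809124685−2.808283914)/0.048823 = 20.499371
  sinθ=0.603971, cosθ=0.797007
  F = (M+m)·ẍ + m·l·cosθ·θ̈ − m·l·sinθ·θ̇² = -14.071753 + 2.864232 − 0.835033 = -12.042554

F_0 = 12.969627 N
F_1 = -3.441400 N
F_2 = 5.422941 N
F_3 = 3.648521 N
F_4 = 2.379525 N
F_5 = -6.061748 N
F_6 = -12.042554 N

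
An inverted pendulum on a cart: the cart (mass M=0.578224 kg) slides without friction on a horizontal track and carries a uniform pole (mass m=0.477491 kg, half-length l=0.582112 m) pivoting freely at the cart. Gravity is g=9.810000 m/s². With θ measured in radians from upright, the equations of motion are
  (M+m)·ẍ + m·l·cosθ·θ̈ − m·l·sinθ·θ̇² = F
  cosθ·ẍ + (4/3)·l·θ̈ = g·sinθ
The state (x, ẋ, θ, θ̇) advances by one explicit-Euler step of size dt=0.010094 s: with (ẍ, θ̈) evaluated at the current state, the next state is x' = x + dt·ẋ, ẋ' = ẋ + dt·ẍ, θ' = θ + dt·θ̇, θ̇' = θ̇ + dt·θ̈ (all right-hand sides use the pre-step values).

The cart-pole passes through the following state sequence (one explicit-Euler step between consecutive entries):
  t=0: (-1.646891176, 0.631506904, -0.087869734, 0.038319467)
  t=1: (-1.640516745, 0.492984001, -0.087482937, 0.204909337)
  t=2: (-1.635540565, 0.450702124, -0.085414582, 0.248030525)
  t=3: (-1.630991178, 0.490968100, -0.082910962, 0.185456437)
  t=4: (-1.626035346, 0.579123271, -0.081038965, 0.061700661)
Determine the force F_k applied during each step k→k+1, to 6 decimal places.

F_0 = -9.918248 N
F_1 = -3.238308 N
F_2 = 2.496023 N
F_3 = 5.824705 N

step 0→1:
  ẍ = (ẋ'−ẋ)/dt = (0.492984001−0.631506904)/0.010094 = -13.723291
  θ̈ = (θ̇'−θ̇)/dt = (0.204909337−0.038319467)/0.010094 = 16.503851
  sinθ=-0.087757, cosθ=0.996142
  F = (M+m)·ẍ + m·l·cosθ·θ̈ − m·l·sinθ·θ̇² = -14.487885 + 4.569601 − -0.000036 = -9.918248
step 1→2:
  ẍ = (ẋ'−ẋ)/dt = (0.450702124−0.492984001)/0.010094 = -4.188813
  θ̈ = (θ̇'−θ̇)/dt = (0.248030525−0.204909337)/0.010094 = 4.271962
  sinθ=-0.087371, cosθ=0.996176
  F = (M+m)·ẍ + m·l·cosθ·θ̈ − m·l·sinθ·θ̇² = -4.422193 + 1.182865 − -0.001020 = -3.238308
step 2→3:
  ẍ = (ẋ'−ẋ)/dt = (0.490968100−0.450702124)/0.010094 = 3.989100
  θ̈ = (θ̇'−θ̇)/dt = (0.185456437−0.248030525)/0.010094 = -6.199137
  sinθ=-0.085311, cosθ=0.996354
  F = (M+m)·ẍ + m·l·cosθ·θ̈ − m·l·sinθ·θ̇² = 4.211353 + -1.716789 − -0.001459 = 2.496023
step 3→4:
  ẍ = (ẋ'−ẋ)/dt = (0.579123271−0.490968100)/0.010094 = 8.733423
  θ̈ = (θ̇'−θ̇)/dt = (0.061700661−0.185456437)/0.010094 = -12.260331
  sinθ=-0.082816, cosθ=0.996565
  F = (M+m)·ẍ + m·l·cosθ·θ̈ − m·l·sinθ·θ̇² = 9.220006 + -3.396092 − -0.000792 = 5.824705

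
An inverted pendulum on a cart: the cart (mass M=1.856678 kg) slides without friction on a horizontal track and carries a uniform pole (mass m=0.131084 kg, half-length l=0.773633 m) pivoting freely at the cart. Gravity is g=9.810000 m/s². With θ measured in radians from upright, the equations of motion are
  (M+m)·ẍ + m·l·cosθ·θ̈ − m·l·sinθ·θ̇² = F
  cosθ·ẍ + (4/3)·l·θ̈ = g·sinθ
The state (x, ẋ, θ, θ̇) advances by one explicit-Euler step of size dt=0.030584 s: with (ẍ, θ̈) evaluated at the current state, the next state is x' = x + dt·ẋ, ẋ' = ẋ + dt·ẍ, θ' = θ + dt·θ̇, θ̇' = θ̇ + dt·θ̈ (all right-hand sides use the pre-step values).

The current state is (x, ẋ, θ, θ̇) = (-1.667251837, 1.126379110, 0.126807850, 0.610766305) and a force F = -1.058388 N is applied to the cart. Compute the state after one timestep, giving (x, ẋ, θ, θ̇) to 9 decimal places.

sinθ=0.126468273, cosθ=0.991970653
temp = (F + m·l·θ̇²·sinθ)/(M+m) = (-1.058388 + 0.004784278)/1.987762 = -0.530045208
θ̈ = (g·sinθ − cosθ·temp)/(l·(4/3 − m·cos²θ/(M+m))) = 1.800088463
ẍ = temp − m·l·θ̈·cosθ/(M+m) = -0.621144071
Euler: x'=-1.667251837+0.030584·1.126379110=-1.632802658, ẋ'=1.126379110+0.030584·-0.621144071=1.107382040
       θ'=0.126807850+0.030584·0.610766305=0.145487527, θ̇'=0.610766305+0.030584·1.800088463=0.665820211

(-1.632802658, 1.107382040, 0.145487527, 0.665820211)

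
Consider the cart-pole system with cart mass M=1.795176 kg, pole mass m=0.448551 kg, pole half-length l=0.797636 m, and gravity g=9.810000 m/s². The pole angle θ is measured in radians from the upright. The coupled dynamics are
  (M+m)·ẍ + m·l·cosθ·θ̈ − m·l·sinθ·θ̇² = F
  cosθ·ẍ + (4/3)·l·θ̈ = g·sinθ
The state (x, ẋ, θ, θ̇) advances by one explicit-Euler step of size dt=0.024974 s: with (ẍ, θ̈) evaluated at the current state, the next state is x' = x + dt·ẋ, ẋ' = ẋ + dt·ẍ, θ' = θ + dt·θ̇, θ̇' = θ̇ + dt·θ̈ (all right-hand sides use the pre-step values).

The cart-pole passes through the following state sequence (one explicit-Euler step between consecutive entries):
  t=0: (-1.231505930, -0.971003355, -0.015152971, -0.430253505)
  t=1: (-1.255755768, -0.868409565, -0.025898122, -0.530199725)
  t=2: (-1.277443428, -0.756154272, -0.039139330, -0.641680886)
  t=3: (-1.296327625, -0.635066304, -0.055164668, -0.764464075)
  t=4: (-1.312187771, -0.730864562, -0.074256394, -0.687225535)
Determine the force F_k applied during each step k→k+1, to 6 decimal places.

F_0 = 7.786611 N
F_1 = 8.491346 N
F_2 = 9.126953 N
F_3 = -7.490383 N

step 0→1:
  ẍ = (ẋ'−ẋ)/dt = (-0.868409565−-0.971003355)/0.024974 = 4.108024
  θ̈ = (θ̇'−θ̇)/dt = (-0.530199725−-0.430253505)/0.024974 = -4.002011
  sinθ=-0.015152, cosθ=0.999885
  F = (M+m)·ẍ + m·l·cosθ·θ̈ − m·l·sinθ·θ̇² = 9.217284 + -1.431677 − -0.001004 = 7.786611
step 1→2:
  ẍ = (ẋ'−ẋ)/dt = (-0.756154272−-0.868409565)/0.024974 = 4.494886
  θ̈ = (θ̇'−θ̇)/dt = (-0.641680886−-0.530199725)/0.024974 = -4.463889
  sinθ=-0.025895, cosθ=0.999665
  F = (M+m)·ẍ + m·l·cosθ·θ̈ − m·l·sinθ·θ̇² = 10.085298 + -1.596557 − -0.002604 = 8.491346
step 2→3:
  ẍ = (ẋ'−ẋ)/dt = (-0.635066304−-0.756154272)/0.024974 = 4.848561
  θ̈ = (θ̇'−θ̇)/dt = (-0.764464075−-0.641680886)/0.024974 = -4.916441
  sinθ=-0.039129, cosθ=0.999234
  F = (M+m)·ẍ + m·l·cosθ·θ̈ − m·l·sinθ·θ̇² = 10.878848 + -1.757659 − -0.005764 = 9.126953
step 3→4:
  ẍ = (ẋ'−ẋ)/dt = (-0.730864562−-0.635066304)/0.024974 = -3.835920
  θ̈ = (θ̇'−θ̇)/dt = (-0.687225535−-0.764464075)/0.024974 = 3.092758
  sinθ=-0.055137, cosθ=0.998479
  F = (M+m)·ẍ + m·l·cosθ·θ̈ − m·l·sinθ·θ̇² = -8.606757 + 1.104845 − -0.011528 = -7.490383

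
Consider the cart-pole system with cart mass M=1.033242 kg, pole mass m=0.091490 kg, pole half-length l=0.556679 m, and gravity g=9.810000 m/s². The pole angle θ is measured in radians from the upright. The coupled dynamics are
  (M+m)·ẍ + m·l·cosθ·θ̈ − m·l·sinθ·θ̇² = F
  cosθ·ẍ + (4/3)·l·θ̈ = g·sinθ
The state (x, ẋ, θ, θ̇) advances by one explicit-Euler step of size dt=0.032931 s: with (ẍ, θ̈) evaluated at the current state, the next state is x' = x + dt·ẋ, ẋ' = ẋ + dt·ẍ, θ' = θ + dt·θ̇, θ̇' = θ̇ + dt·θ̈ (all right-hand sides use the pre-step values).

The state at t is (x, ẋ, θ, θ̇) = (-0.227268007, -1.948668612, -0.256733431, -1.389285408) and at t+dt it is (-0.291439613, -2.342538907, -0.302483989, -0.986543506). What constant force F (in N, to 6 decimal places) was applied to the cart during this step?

F = -12.824905 N

ẍ = (ẋ'−ẋ)/dt = (-2.342538907−-1.948668612)/0.032931 = -11.960472
θ̈ = (θ̇'−θ̇)/dt = (-0.986543506−-1.389285408)/0.032931 = 12.229872
sinθ=-0.253922, cosθ=0.967225
F = (M+m)·ẍ + m·l·cosθ·θ̈ − m·l·sinθ·θ̇² = -13.452325 + 0.602459 − -0.024961 = -12.824905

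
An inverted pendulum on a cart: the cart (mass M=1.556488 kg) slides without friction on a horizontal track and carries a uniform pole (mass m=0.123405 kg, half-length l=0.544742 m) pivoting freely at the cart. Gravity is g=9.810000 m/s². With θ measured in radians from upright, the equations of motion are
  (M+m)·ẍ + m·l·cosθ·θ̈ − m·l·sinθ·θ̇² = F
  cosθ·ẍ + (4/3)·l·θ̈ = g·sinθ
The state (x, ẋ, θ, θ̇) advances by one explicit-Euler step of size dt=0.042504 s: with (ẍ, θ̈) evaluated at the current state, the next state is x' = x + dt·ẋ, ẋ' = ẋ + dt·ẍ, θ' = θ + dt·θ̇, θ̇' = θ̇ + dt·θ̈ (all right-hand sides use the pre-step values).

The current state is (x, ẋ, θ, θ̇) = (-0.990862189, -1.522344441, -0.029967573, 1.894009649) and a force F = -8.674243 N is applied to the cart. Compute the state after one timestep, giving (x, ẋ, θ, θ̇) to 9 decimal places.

sinθ=-0.029963088, cosθ=0.999551006
temp = (F + m·l·θ̇²·sinθ)/(M+m) = (-8.674243 + -0.007225611)/1.679893 = -5.167869984
θ̈ = (g·sinθ − cosθ·temp)/(l·(4/3 − m·cos²θ/(M+m))) = 7.097938028
ẍ = temp − m·l·θ̈·cosθ/(M+m) = -5.451778984
Euler: x'=-0.990862189+0.042504·-1.522344441=-1.055567917, ẋ'=-1.522344441+0.042504·-5.451778984=-1.754066855
       θ'=-0.029967573+0.042504·1.894009649=0.050535413, θ̇'=1.894009649+0.042504·7.097938028=2.195700407

(-1.055567917, -1.754066855, 0.050535413, 2.195700407)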